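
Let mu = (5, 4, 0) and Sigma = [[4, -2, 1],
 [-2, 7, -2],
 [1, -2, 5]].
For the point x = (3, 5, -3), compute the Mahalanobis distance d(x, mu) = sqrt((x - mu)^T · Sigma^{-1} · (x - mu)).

Step 1 — centre the observation: (x - mu) = (-2, 1, -3).

Step 2 — invert Sigma (cofactor / det for 3×3, or solve directly):
  Sigma^{-1} = [[0.2952, 0.0762, -0.0286],
 [0.0762, 0.181, 0.0571],
 [-0.0286, 0.0571, 0.2286]].

Step 3 — form the quadratic (x - mu)^T · Sigma^{-1} · (x - mu):
  Sigma^{-1} · (x - mu) = (-0.4286, -0.1429, -0.5714).
  (x - mu)^T · [Sigma^{-1} · (x - mu)] = (-2)·(-0.4286) + (1)·(-0.1429) + (-3)·(-0.5714) = 2.4286.

Step 4 — take square root: d = √(2.4286) ≈ 1.5584.

d(x, mu) = √(2.4286) ≈ 1.5584


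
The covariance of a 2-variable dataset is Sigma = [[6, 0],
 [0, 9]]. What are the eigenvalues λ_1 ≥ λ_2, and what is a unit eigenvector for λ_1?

Step 1 — characteristic polynomial of 2×2 Sigma:
  det(Sigma - λI) = λ² - trace · λ + det = 0.
  trace = 6 + 9 = 15, det = 6·9 - (0)² = 54.
Step 2 — discriminant:
  Δ = trace² - 4·det = 225 - 216 = 9.
Step 3 — eigenvalues:
  λ = (trace ± √Δ)/2 = (15 ± 3)/2,
  λ_1 = 9,  λ_2 = 6.

Step 4 — unit eigenvector for λ_1: Sigma is diagonal, so its eigenvectors are the coordinate axes. λ_1 = 9 is the diagonal entry on the second coordinate axis, hence
  v_1 = (0, 1) (||v_1|| = 1).

λ_1 = 9,  λ_2 = 6;  v_1 ≈ (0, 1)


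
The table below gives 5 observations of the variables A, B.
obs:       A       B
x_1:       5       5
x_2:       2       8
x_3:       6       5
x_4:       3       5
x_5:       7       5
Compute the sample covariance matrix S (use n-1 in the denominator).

Step 1 — column means:
  mean(A) = (5 + 2 + 6 + 3 + 7) / 5 = 23/5 = 4.6
  mean(B) = (5 + 8 + 5 + 5 + 5) / 5 = 28/5 = 5.6

Step 2 — sample covariance S[i,j] = (1/(n-1)) · Σ_k (x_{k,i} - mean_i) · (x_{k,j} - mean_j), with n-1 = 4.
  S[A,A] = ((0.4)·(0.4) + (-2.6)·(-2.6) + (1.4)·(1.4) + (-1.6)·(-1.6) + (2.4)·(2.4)) / 4 = 17.2/4 = 4.3
  S[A,B] = ((0.4)·(-0.6) + (-2.6)·(2.4) + (1.4)·(-0.6) + (-1.6)·(-0.6) + (2.4)·(-0.6)) / 4 = -7.8/4 = -1.95
  S[B,B] = ((-0.6)·(-0.6) + (2.4)·(2.4) + (-0.6)·(-0.6) + (-0.6)·(-0.6) + (-0.6)·(-0.6)) / 4 = 7.2/4 = 1.8

S is symmetric (S[j,i] = S[i,j]). Assembling:

S = [[4.3, -1.95],
 [-1.95, 1.8]]


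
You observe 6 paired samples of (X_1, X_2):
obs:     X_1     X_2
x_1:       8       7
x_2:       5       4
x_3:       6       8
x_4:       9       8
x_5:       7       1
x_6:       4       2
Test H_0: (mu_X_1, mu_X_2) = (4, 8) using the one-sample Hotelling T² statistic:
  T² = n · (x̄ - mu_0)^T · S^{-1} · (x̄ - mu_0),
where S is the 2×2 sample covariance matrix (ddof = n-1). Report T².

Step 1 — sample mean vector:
  mean(X_1) = (8 + 5 + 6 + 9 + 7 + 4) / 6 = 39/6 = 6.5
  mean(X_2) = (7 + 4 + 8 + 8 + 1 + 2) / 6 = 30/6 = 5
  x̄ = (6.5, 5),  deviation x̄ - mu_0 = (6.5, 5) - (4, 8) = (2.5, -3).

Step 2 — sample covariance matrix, S[i,j] = (1/(n-1)) · Σ_k (x_{k,i} - mean_i) · (x_{k,j} - mean_j), divisor n-1 = 5:
  S[X_1,X_1] = ((1.5)·(1.5) + (-1.5)·(-1.5) + (-0.5)·(-0.5) + (2.5)·(2.5) + (0.5)·(0.5) + (-2.5)·(-2.5)) / 5 = 17.5/5 = 3.5
  S[X_1,X_2] = ((1.5)·(2) + (-1.5)·(-1) + (-0.5)·(3) + (2.5)·(3) + (0.5)·(-4) + (-2.5)·(-3)) / 5 = 16/5 = 3.2
  S[X_2,X_2] = ((2)·(2) + (-1)·(-1) + (3)·(3) + (3)·(3) + (-4)·(-4) + (-3)·(-3)) / 5 = 48/5 = 9.6
  S = [[3.5, 3.2],
 [3.2, 9.6]].

Step 3 — invert S. det(S) = 3.5·9.6 - (3.2)² = 23.36.
  S^{-1} = (1/det) · [[d, -b], [-b, a]] = [[0.411, -0.137],
 [-0.137, 0.1498]].

Step 4 — quadratic form (x̄ - mu_0)^T · S^{-1} · (x̄ - mu_0):
  S^{-1} · (x̄ - mu_0) = (1.4384, -0.792),
  (x̄ - mu_0)^T · [...] = (2.5)·(1.4384) + (-3)·(-0.792) = 5.9717.

Step 5 — scale by n: T² = 6 · 5.9717 = 35.8305.

T² ≈ 35.8305


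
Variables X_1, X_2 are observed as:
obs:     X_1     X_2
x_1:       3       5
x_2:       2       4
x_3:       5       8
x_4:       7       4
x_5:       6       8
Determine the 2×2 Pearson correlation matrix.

Step 1 — column means:
  mean(X_1) = (3 + 2 + 5 + 7 + 6) / 5 = 23/5 = 4.6
  mean(X_2) = (5 + 4 + 8 + 4 + 8) / 5 = 29/5 = 5.8

Step 2 — sample variances and covariances s[i,j] = (1/(n-1)) · Σ_k (x_{k,i} - mean_i) · (x_{k,j} - mean_j), with n-1 = 4:
  s[X_1,X_1] = ((-1.6)·(-1.6) + (-2.6)·(-2.6) + (0.4)·(0.4) + (2.4)·(2.4) + (1.4)·(1.4)) / 4 = 17.2/4 = 4.3
  s[X_1,X_2] = ((-1.6)·(-0.8) + (-2.6)·(-1.8) + (0.4)·(2.2) + (2.4)·(-1.8) + (1.4)·(2.2)) / 4 = 5.6/4 = 1.4
  s[X_2,X_2] = ((-0.8)·(-0.8) + (-1.8)·(-1.8) + (2.2)·(2.2) + (-1.8)·(-1.8) + (2.2)·(2.2)) / 4 = 16.8/4 = 4.2
  Sample standard deviations s_i = √(s[i,i]):
  s(X_1) = √(4.3) = 2.0736
  s(X_2) = √(4.2) = 2.0494

Step 3 — r_{ij} = s_{ij} / (s_i · s_j):
  r[X_1,X_1] = 1 (diagonal).
  r[X_1,X_2] = 1.4 / (2.0736 · 2.0494) = 1.4 / 4.2497 = 0.3294
  r[X_2,X_2] = 1 (diagonal).

R is symmetric with unit diagonal. Assembling:

R = [[1, 0.3294],
 [0.3294, 1]]


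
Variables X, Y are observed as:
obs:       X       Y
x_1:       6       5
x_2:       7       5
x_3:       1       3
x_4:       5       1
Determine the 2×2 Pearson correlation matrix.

Step 1 — column means:
  mean(X) = (6 + 7 + 1 + 5) / 4 = 19/4 = 4.75
  mean(Y) = (5 + 5 + 3 + 1) / 4 = 14/4 = 3.5

Step 2 — sample variances and covariances s[i,j] = (1/(n-1)) · Σ_k (x_{k,i} - mean_i) · (x_{k,j} - mean_j), with n-1 = 3:
  s[X,X] = ((1.25)·(1.25) + (2.25)·(2.25) + (-3.75)·(-3.75) + (0.25)·(0.25)) / 3 = 20.75/3 = 6.9167
  s[X,Y] = ((1.25)·(1.5) + (2.25)·(1.5) + (-3.75)·(-0.5) + (0.25)·(-2.5)) / 3 = 6.5/3 = 2.1667
  s[Y,Y] = ((1.5)·(1.5) + (1.5)·(1.5) + (-0.5)·(-0.5) + (-2.5)·(-2.5)) / 3 = 11/3 = 3.6667
  Sample standard deviations s_i = √(s[i,i]):
  s(X) = √(6.9167) = 2.63
  s(Y) = √(3.6667) = 1.9149

Step 3 — r_{ij} = s_{ij} / (s_i · s_j):
  r[X,X] = 1 (diagonal).
  r[X,Y] = 2.1667 / (2.63 · 1.9149) = 2.1667 / 5.036 = 0.4302
  r[Y,Y] = 1 (diagonal).

R is symmetric with unit diagonal. Assembling:

R = [[1, 0.4302],
 [0.4302, 1]]


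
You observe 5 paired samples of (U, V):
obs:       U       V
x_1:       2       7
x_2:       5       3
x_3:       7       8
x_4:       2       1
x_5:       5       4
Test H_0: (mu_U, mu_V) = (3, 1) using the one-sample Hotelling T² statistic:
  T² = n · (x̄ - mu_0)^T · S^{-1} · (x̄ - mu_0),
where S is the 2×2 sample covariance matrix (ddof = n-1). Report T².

Step 1 — sample mean vector:
  mean(U) = (2 + 5 + 7 + 2 + 5) / 5 = 21/5 = 4.2
  mean(V) = (7 + 3 + 8 + 1 + 4) / 5 = 23/5 = 4.6
  x̄ = (4.2, 4.6),  deviation x̄ - mu_0 = (4.2, 4.6) - (3, 1) = (1.2, 3.6).

Step 2 — sample covariance matrix, S[i,j] = (1/(n-1)) · Σ_k (x_{k,i} - mean_i) · (x_{k,j} - mean_j), divisor n-1 = 4:
  S[U,U] = ((-2.2)·(-2.2) + (0.8)·(0.8) + (2.8)·(2.8) + (-2.2)·(-2.2) + (0.8)·(0.8)) / 4 = 18.8/4 = 4.7
  S[U,V] = ((-2.2)·(2.4) + (0.8)·(-1.6) + (2.8)·(3.4) + (-2.2)·(-3.6) + (0.8)·(-0.6)) / 4 = 10.4/4 = 2.6
  S[V,V] = ((2.4)·(2.4) + (-1.6)·(-1.6) + (3.4)·(3.4) + (-3.6)·(-3.6) + (-0.6)·(-0.6)) / 4 = 33.2/4 = 8.3
  S = [[4.7, 2.6],
 [2.6, 8.3]].

Step 3 — invert S. det(S) = 4.7·8.3 - (2.6)² = 32.25.
  S^{-1} = (1/det) · [[d, -b], [-b, a]] = [[0.2574, -0.0806],
 [-0.0806, 0.1457]].

Step 4 — quadratic form (x̄ - mu_0)^T · S^{-1} · (x̄ - mu_0):
  S^{-1} · (x̄ - mu_0) = (0.0186, 0.4279),
  (x̄ - mu_0)^T · [...] = (1.2)·(0.0186) + (3.6)·(0.4279) = 1.5628.

Step 5 — scale by n: T² = 5 · 1.5628 = 7.814.

T² ≈ 7.814


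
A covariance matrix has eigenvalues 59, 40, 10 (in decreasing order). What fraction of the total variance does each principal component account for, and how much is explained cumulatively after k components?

Step 1 — total variance = trace(Sigma) = Σ λ_i = 59 + 40 + 10 = 109.

Step 2 — fraction explained by component i = λ_i / Σ λ:
  PC1: 59/109 = 0.5413
  PC2: 40/109 = 0.367
  PC3: 10/109 = 0.0917

Step 3 — cumulative fraction after k components = (λ_1 + ... + λ_k) / Σ λ:
  k = 1: 59/109 = 0.5413
  k = 2: (59 + 40)/109 = 99/109 = 0.9083
  k = 3: (59 + 40 + 10)/109 = 109/109 = 1

Summary (fraction, with percent):

explained: PC1 0.5413 (54.13%), PC2 0.367 (36.7%), PC3 0.0917 (9.17%);  cumulative: 0.5413, 0.9083, 1


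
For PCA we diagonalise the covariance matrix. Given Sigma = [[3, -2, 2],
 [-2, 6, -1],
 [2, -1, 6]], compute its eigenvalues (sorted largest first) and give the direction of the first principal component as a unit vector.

Step 1 — characteristic polynomial p(λ) = det(λI - Sigma) = λ³ - tr·λ² + c_1·λ - det, where tr = trace, c_1 = sum of the principal 2×2 minors, det = det(Sigma):
  tr = 3 + 6 + 6 = 15,
  c_1 = (3·6 - (-2)²) + (3·6 - (2)²) + (6·6 - (-1)²) = 14 + 14 + 35 = 63,
  det = 3·(6·6 - (-1)²) - (-2)·((-2)·6 - (-1)·(2)) + (2)·((-2)·(-1) - 6·(2)) = 3·(35) - (-2)·(-10) + (2)·(-10) = 65.
  So p(λ) = λ³ - 15λ² + 63λ - 65.
Step 2 — look for an integer root (rational root theorem: any rational root is an integer divisor of 65). Testing λ = 5:
  p(5) = 125 - 375 + 315 - 65 = 0  ✓
  Dividing out (λ - 5): p(λ) = (λ - 5)(λ² - 10λ + 13).
Step 3 — remaining eigenvalues from the quadratic λ² - 10λ + 13 = 0:
  Δ = 10² - 4·13 = 100 - 52 = 48,  λ = (10 ± √48)/2 = (10 ± 6.9282)/2 ≈ 8.4641 or 1.5359.
  Sorted: λ_1 = 8.4641,  λ_2 = 5,  λ_3 = 1.5359  (check: sum = 15 = tr ✓).

Step 4 — unit eigenvector for λ_1 ≈ 8.4641: v spans the null space of (Sigma - λ_1 I), whose rows are
  r_1 = (-5.4641, -2, 2),  r_2 = (-2, -2.4641, -1),  r_3 = (2, -1, -2.4641).
  v is orthogonal to every row, so take v ∝ r_1 × r_2 = ((-2)·(-1) - (2)·(-2.4641), (2)·(-2) - (-5.4641)·(-1), (-5.4641)·(-2.4641) - (-2)·(-2)) ≈ (6.9282, -9.4641, 9.4641).
  Let u = (6.9282, -9.4641, 9.4641).
  ||u|| = √((6.9282)² + (-9.4641)² + (9.4641)²) = √(227.1384) ≈ 15.0711,  v_1 = u/||u|| ≈ (0.4597, -0.628, 0.628) (||v_1|| = 1).

λ_1 = 8.4641,  λ_2 = 5,  λ_3 = 1.5359;  v_1 ≈ (0.4597, -0.628, 0.628)


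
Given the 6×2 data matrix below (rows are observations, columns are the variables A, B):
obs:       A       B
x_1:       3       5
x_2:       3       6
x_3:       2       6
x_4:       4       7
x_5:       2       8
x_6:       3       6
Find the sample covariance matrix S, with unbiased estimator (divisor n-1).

Step 1 — column means:
  mean(A) = (3 + 3 + 2 + 4 + 2 + 3) / 6 = 17/6 = 2.8333
  mean(B) = (5 + 6 + 6 + 7 + 8 + 6) / 6 = 38/6 = 6.3333

Step 2 — sample covariance S[i,j] = (1/(n-1)) · Σ_k (x_{k,i} - mean_i) · (x_{k,j} - mean_j), with n-1 = 5.
  S[A,A] = ((0.1667)·(0.1667) + (0.1667)·(0.1667) + (-0.8333)·(-0.8333) + (1.1667)·(1.1667) + (-0.8333)·(-0.8333) + (0.1667)·(0.1667)) / 5 = 2.8333/5 = 0.5667
  S[A,B] = ((0.1667)·(-1.3333) + (0.1667)·(-0.3333) + (-0.8333)·(-0.3333) + (1.1667)·(0.6667) + (-0.8333)·(1.6667) + (0.1667)·(-0.3333)) / 5 = -0.6667/5 = -0.1333
  S[B,B] = ((-1.3333)·(-1.3333) + (-0.3333)·(-0.3333) + (-0.3333)·(-0.3333) + (0.6667)·(0.6667) + (1.6667)·(1.6667) + (-0.3333)·(-0.3333)) / 5 = 5.3333/5 = 1.0667

S is symmetric (S[j,i] = S[i,j]). Assembling:

S = [[0.5667, -0.1333],
 [-0.1333, 1.0667]]


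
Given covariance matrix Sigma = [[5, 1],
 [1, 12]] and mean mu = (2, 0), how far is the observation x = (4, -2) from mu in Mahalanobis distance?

Step 1 — centre the observation: (x - mu) = (2, -2).

Step 2 — invert Sigma. det(Sigma) = 5·12 - (1)² = 59.
  Sigma^{-1} = (1/det) · [[d, -b], [-b, a]] = [[0.2034, -0.0169],
 [-0.0169, 0.0847]].

Step 3 — form the quadratic (x - mu)^T · Sigma^{-1} · (x - mu):
  Sigma^{-1} · (x - mu) = (0.4407, -0.2034).
  (x - mu)^T · [Sigma^{-1} · (x - mu)] = (2)·(0.4407) + (-2)·(-0.2034) = 1.2881.

Step 4 — take square root: d = √(1.2881) ≈ 1.135.

d(x, mu) = √(1.2881) ≈ 1.135


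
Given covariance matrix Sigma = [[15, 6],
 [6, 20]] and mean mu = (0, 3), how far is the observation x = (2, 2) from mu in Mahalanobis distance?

Step 1 — centre the observation: (x - mu) = (2, -1).

Step 2 — invert Sigma. det(Sigma) = 15·20 - (6)² = 264.
  Sigma^{-1} = (1/det) · [[d, -b], [-b, a]] = [[0.0758, -0.0227],
 [-0.0227, 0.0568]].

Step 3 — form the quadratic (x - mu)^T · Sigma^{-1} · (x - mu):
  Sigma^{-1} · (x - mu) = (0.1742, -0.1023).
  (x - mu)^T · [Sigma^{-1} · (x - mu)] = (2)·(0.1742) + (-1)·(-0.1023) = 0.4508.

Step 4 — take square root: d = √(0.4508) ≈ 0.6714.

d(x, mu) = √(0.4508) ≈ 0.6714


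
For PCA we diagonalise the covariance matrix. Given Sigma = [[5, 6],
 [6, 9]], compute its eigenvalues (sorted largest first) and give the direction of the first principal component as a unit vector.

Step 1 — characteristic polynomial of 2×2 Sigma:
  det(Sigma - λI) = λ² - trace · λ + det = 0.
  trace = 5 + 9 = 14, det = 5·9 - (6)² = 9.
Step 2 — discriminant:
  Δ = trace² - 4·det = 196 - 36 = 160.
Step 3 — eigenvalues:
  λ = (trace ± √Δ)/2 = (14 ± 12.6491)/2,
  λ_1 = 13.3246,  λ_2 = 0.6754.

Step 4 — unit eigenvector for λ_1: solve (Sigma - λ_1 I)v = 0. First row:
  (5 - 13.3246)·v_x + (6)·v_y = 0, i.e. (-8.3246)·v_x + (6)·v_y = 0,
  so v ∝ (b, λ_1 - a) = (6, 8.3246) = u.
  ||u|| = √((6)² + (8.3246)²) = √(105.2982) ≈ 10.2615,
  v_1 = u/||u|| ≈ (0.5847, 0.8112) (||v_1|| = 1).

λ_1 = 13.3246,  λ_2 = 0.6754;  v_1 ≈ (0.5847, 0.8112)


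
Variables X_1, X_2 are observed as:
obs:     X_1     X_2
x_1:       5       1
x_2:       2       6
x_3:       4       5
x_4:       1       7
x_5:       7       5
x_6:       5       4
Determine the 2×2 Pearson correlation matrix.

Step 1 — column means:
  mean(X_1) = (5 + 2 + 4 + 1 + 7 + 5) / 6 = 24/6 = 4
  mean(X_2) = (1 + 6 + 5 + 7 + 5 + 4) / 6 = 28/6 = 4.6667

Step 2 — sample variances and covariances s[i,j] = (1/(n-1)) · Σ_k (x_{k,i} - mean_i) · (x_{k,j} - mean_j), with n-1 = 5:
  s[X_1,X_1] = ((1)·(1) + (-2)·(-2) + (0)·(0) + (-3)·(-3) + (3)·(3) + (1)·(1)) / 5 = 24/5 = 4.8
  s[X_1,X_2] = ((1)·(-3.6667) + (-2)·(1.3333) + (0)·(0.3333) + (-3)·(2.3333) + (3)·(0.3333) + (1)·(-0.6667)) / 5 = -13/5 = -2.6
  s[X_2,X_2] = ((-3.6667)·(-3.6667) + (1.3333)·(1.3333) + (0.3333)·(0.3333) + (2.3333)·(2.3333) + (0.3333)·(0.3333) + (-0.6667)·(-0.6667)) / 5 = 21.3333/5 = 4.2667
  Sample standard deviations s_i = √(s[i,i]):
  s(X_1) = √(4.8) = 2.1909
  s(X_2) = √(4.2667) = 2.0656

Step 3 — r_{ij} = s_{ij} / (s_i · s_j):
  r[X_1,X_1] = 1 (diagonal).
  r[X_1,X_2] = -2.6 / (2.1909 · 2.0656) = -2.6 / 4.5255 = -0.5745
  r[X_2,X_2] = 1 (diagonal).

R is symmetric with unit diagonal. Assembling:

R = [[1, -0.5745],
 [-0.5745, 1]]


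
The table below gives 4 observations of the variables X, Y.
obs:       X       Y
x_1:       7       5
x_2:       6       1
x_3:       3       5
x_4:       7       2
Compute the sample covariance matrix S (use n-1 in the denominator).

Step 1 — column means:
  mean(X) = (7 + 6 + 3 + 7) / 4 = 23/4 = 5.75
  mean(Y) = (5 + 1 + 5 + 2) / 4 = 13/4 = 3.25

Step 2 — sample covariance S[i,j] = (1/(n-1)) · Σ_k (x_{k,i} - mean_i) · (x_{k,j} - mean_j), with n-1 = 3.
  S[X,X] = ((1.25)·(1.25) + (0.25)·(0.25) + (-2.75)·(-2.75) + (1.25)·(1.25)) / 3 = 10.75/3 = 3.5833
  S[X,Y] = ((1.25)·(1.75) + (0.25)·(-2.25) + (-2.75)·(1.75) + (1.25)·(-1.25)) / 3 = -4.75/3 = -1.5833
  S[Y,Y] = ((1.75)·(1.75) + (-2.25)·(-2.25) + (1.75)·(1.75) + (-1.25)·(-1.25)) / 3 = 12.75/3 = 4.25

S is symmetric (S[j,i] = S[i,j]). Assembling:

S = [[3.5833, -1.5833],
 [-1.5833, 4.25]]


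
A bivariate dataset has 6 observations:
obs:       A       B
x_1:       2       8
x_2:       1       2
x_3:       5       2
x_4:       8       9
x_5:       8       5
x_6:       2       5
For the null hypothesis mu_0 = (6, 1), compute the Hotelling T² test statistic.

Step 1 — sample mean vector:
  mean(A) = (2 + 1 + 5 + 8 + 8 + 2) / 6 = 26/6 = 4.3333
  mean(B) = (8 + 2 + 2 + 9 + 5 + 5) / 6 = 31/6 = 5.1667
  x̄ = (4.3333, 5.1667),  deviation x̄ - mu_0 = (4.3333, 5.1667) - (6, 1) = (-1.6667, 4.1667).

Step 2 — sample covariance matrix, S[i,j] = (1/(n-1)) · Σ_k (x_{k,i} - mean_i) · (x_{k,j} - mean_j), divisor n-1 = 5:
  S[A,A] = ((-2.3333)·(-2.3333) + (-3.3333)·(-3.3333) + (0.6667)·(0.6667) + (3.6667)·(3.6667) + (3.6667)·(3.6667) + (-2.3333)·(-2.3333)) / 5 = 49.3333/5 = 9.8667
  S[A,B] = ((-2.3333)·(2.8333) + (-3.3333)·(-3.1667) + (0.6667)·(-3.1667) + (3.6667)·(3.8333) + (3.6667)·(-0.1667) + (-2.3333)·(-0.1667)) / 5 = 15.6667/5 = 3.1333
  S[B,B] = ((2.8333)·(2.8333) + (-3.1667)·(-3.1667) + (-3.1667)·(-3.1667) + (3.8333)·(3.8333) + (-0.1667)·(-0.1667) + (-0.1667)·(-0.1667)) / 5 = 42.8333/5 = 8.5667
  S = [[9.8667, 3.1333],
 [3.1333, 8.5667]].

Step 3 — invert S. det(S) = 9.8667·8.5667 - (3.1333)² = 74.7067.
  S^{-1} = (1/det) · [[d, -b], [-b, a]] = [[0.1147, -0.0419],
 [-0.0419, 0.1321]].

Step 4 — quadratic form (x̄ - mu_0)^T · S^{-1} · (x̄ - mu_0):
  S^{-1} · (x̄ - mu_0) = (-0.3659, 0.6202),
  (x̄ - mu_0)^T · [...] = (-1.6667)·(-0.3659) + (4.1667)·(0.6202) = 3.194.

Step 5 — scale by n: T² = 6 · 3.194 = 19.1638.

T² ≈ 19.1638


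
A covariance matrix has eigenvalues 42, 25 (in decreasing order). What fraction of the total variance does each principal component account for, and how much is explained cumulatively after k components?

Step 1 — total variance = trace(Sigma) = Σ λ_i = 42 + 25 = 67.

Step 2 — fraction explained by component i = λ_i / Σ λ:
  PC1: 42/67 = 0.6269
  PC2: 25/67 = 0.3731

Step 3 — cumulative fraction after k components = (λ_1 + ... + λ_k) / Σ λ:
  k = 1: 42/67 = 0.6269
  k = 2: (42 + 25)/67 = 67/67 = 1

Summary (fraction, with percent):

explained: PC1 0.6269 (62.69%), PC2 0.3731 (37.31%);  cumulative: 0.6269, 1


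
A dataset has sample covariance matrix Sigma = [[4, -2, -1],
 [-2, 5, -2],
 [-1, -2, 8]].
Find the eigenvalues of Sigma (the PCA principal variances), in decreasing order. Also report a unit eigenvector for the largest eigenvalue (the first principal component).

Step 1 — characteristic polynomial p(λ) = det(λI - Sigma) = λ³ - tr·λ² + c_1·λ - det, where tr = trace, c_1 = sum of the principal 2×2 minors, det = det(Sigma):
  tr = 4 + 5 + 8 = 17,
  c_1 = (4·5 - (-2)²) + (4·8 - (-1)²) + (5·8 - (-2)²) = 16 + 31 + 36 = 83,
  det = 4·(5·8 - (-2)²) - (-2)·((-2)·8 - (-2)·(-1)) + (-1)·((-2)·(-2) - 5·(-1)) = 4·(36) - (-2)·(-18) + (-1)·(9) = 99.
  So p(λ) = λ³ - 17λ² + 83λ - 99.
Step 2 — look for an integer root (rational root theorem: any rational root is an integer divisor of 99). Testing λ = 9:
  p(9) = 729 - 1377 + 747 - 99 = 0  ✓
  Dividing out (λ - 9): p(λ) = (λ - 9)(λ² - 8λ + 11).
Step 3 — remaining eigenvalues from the quadratic λ² - 8λ + 11 = 0:
  Δ = 8² - 4·11 = 64 - 44 = 20,  λ = (8 ± √20)/2 = (8 ± 4.4721)/2 ≈ 6.2361 or 1.7639.
  Sorted: λ_1 = 9,  λ_2 = 6.2361,  λ_3 = 1.7639  (check: sum = 17 = tr ✓).

Step 4 — unit eigenvector for λ_1 = 9: v spans the null space of (Sigma - λ_1 I), whose rows are
  r_1 = (-5, -2, -1),  r_2 = (-2, -4, -2),  r_3 = (-1, -2, -1).
  v is orthogonal to every row, so take v ∝ r_1 × r_2 = ((-2)·(-2) - (-1)·(-4), (-1)·(-2) - (-5)·(-2), (-5)·(-4) - (-2)·(-2)) = (0, -8, 16).
  Rescale (divide by 8; multiply by -1 so the first nonzero entry is positive): u = (0, 1, -2).
  ||u|| = √((0)² + (1)² + (-2)²) = √(5) ≈ 2.2361,  v_1 = u/||u|| ≈ (0, 0.4472, -0.8944) (||v_1|| = 1).

λ_1 = 9,  λ_2 = 6.2361,  λ_3 = 1.7639;  v_1 ≈ (0, 0.4472, -0.8944)


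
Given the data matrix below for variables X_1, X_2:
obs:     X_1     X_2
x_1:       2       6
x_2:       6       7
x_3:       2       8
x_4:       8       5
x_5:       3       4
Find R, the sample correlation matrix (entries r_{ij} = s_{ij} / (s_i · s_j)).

Step 1 — column means:
  mean(X_1) = (2 + 6 + 2 + 8 + 3) / 5 = 21/5 = 4.2
  mean(X_2) = (6 + 7 + 8 + 5 + 4) / 5 = 30/5 = 6

Step 2 — sample variances and covariances s[i,j] = (1/(n-1)) · Σ_k (x_{k,i} - mean_i) · (x_{k,j} - mean_j), with n-1 = 4:
  s[X_1,X_1] = ((-2.2)·(-2.2) + (1.8)·(1.8) + (-2.2)·(-2.2) + (3.8)·(3.8) + (-1.2)·(-1.2)) / 4 = 28.8/4 = 7.2
  s[X_1,X_2] = ((-2.2)·(0) + (1.8)·(1) + (-2.2)·(2) + (3.8)·(-1) + (-1.2)·(-2)) / 4 = -4/4 = -1
  s[X_2,X_2] = ((0)·(0) + (1)·(1) + (2)·(2) + (-1)·(-1) + (-2)·(-2)) / 4 = 10/4 = 2.5
  Sample standard deviations s_i = √(s[i,i]):
  s(X_1) = √(7.2) = 2.6833
  s(X_2) = √(2.5) = 1.5811

Step 3 — r_{ij} = s_{ij} / (s_i · s_j):
  r[X_1,X_1] = 1 (diagonal).
  r[X_1,X_2] = -1 / (2.6833 · 1.5811) = -1 / 4.2426 = -0.2357
  r[X_2,X_2] = 1 (diagonal).

R is symmetric with unit diagonal. Assembling:

R = [[1, -0.2357],
 [-0.2357, 1]]


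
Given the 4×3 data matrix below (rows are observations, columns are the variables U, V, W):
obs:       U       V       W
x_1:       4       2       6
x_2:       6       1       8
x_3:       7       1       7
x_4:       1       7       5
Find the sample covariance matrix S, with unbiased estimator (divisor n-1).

Step 1 — column means:
  mean(U) = (4 + 6 + 7 + 1) / 4 = 18/4 = 4.5
  mean(V) = (2 + 1 + 1 + 7) / 4 = 11/4 = 2.75
  mean(W) = (6 + 8 + 7 + 5) / 4 = 26/4 = 6.5

Step 2 — sample covariance S[i,j] = (1/(n-1)) · Σ_k (x_{k,i} - mean_i) · (x_{k,j} - mean_j), with n-1 = 3.
  S[U,U] = ((-0.5)·(-0.5) + (1.5)·(1.5) + (2.5)·(2.5) + (-3.5)·(-3.5)) / 3 = 21/3 = 7
  S[U,V] = ((-0.5)·(-0.75) + (1.5)·(-1.75) + (2.5)·(-1.75) + (-3.5)·(4.25)) / 3 = -21.5/3 = -7.1667
  S[U,W] = ((-0.5)·(-0.5) + (1.5)·(1.5) + (2.5)·(0.5) + (-3.5)·(-1.5)) / 3 = 9/3 = 3
  S[V,V] = ((-0.75)·(-0.75) + (-1.75)·(-1.75) + (-1.75)·(-1.75) + (4.25)·(4.25)) / 3 = 24.75/3 = 8.25
  S[V,W] = ((-0.75)·(-0.5) + (-1.75)·(1.5) + (-1.75)·(0.5) + (4.25)·(-1.5)) / 3 = -9.5/3 = -3.1667
  S[W,W] = ((-0.5)·(-0.5) + (1.5)·(1.5) + (0.5)·(0.5) + (-1.5)·(-1.5)) / 3 = 5/3 = 1.6667

S is symmetric (S[j,i] = S[i,j]). Assembling:

S = [[7, -7.1667, 3],
 [-7.1667, 8.25, -3.1667],
 [3, -3.1667, 1.6667]]


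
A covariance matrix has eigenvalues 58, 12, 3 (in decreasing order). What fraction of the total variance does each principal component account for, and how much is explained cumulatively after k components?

Step 1 — total variance = trace(Sigma) = Σ λ_i = 58 + 12 + 3 = 73.

Step 2 — fraction explained by component i = λ_i / Σ λ:
  PC1: 58/73 = 0.7945
  PC2: 12/73 = 0.1644
  PC3: 3/73 = 0.0411

Step 3 — cumulative fraction after k components = (λ_1 + ... + λ_k) / Σ λ:
  k = 1: 58/73 = 0.7945
  k = 2: (58 + 12)/73 = 70/73 = 0.9589
  k = 3: (58 + 12 + 3)/73 = 73/73 = 1

Summary (fraction, with percent):

explained: PC1 0.7945 (79.45%), PC2 0.1644 (16.44%), PC3 0.0411 (4.11%);  cumulative: 0.7945, 0.9589, 1


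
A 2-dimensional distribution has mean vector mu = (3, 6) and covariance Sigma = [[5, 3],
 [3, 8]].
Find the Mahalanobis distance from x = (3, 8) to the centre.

Step 1 — centre the observation: (x - mu) = (0, 2).

Step 2 — invert Sigma. det(Sigma) = 5·8 - (3)² = 31.
  Sigma^{-1} = (1/det) · [[d, -b], [-b, a]] = [[0.2581, -0.0968],
 [-0.0968, 0.1613]].

Step 3 — form the quadratic (x - mu)^T · Sigma^{-1} · (x - mu):
  Sigma^{-1} · (x - mu) = (-0.1935, 0.3226).
  (x - mu)^T · [Sigma^{-1} · (x - mu)] = (0)·(-0.1935) + (2)·(0.3226) = 0.6452.

Step 4 — take square root: d = √(0.6452) ≈ 0.8032.

d(x, mu) = √(0.6452) ≈ 0.8032


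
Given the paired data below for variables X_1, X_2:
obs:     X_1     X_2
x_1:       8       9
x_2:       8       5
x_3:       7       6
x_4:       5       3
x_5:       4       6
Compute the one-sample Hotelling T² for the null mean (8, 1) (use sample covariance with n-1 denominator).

Step 1 — sample mean vector:
  mean(X_1) = (8 + 8 + 7 + 5 + 4) / 5 = 32/5 = 6.4
  mean(X_2) = (9 + 5 + 6 + 3 + 6) / 5 = 29/5 = 5.8
  x̄ = (6.4, 5.8),  deviation x̄ - mu_0 = (6.4, 5.8) - (8, 1) = (-1.6, 4.8).

Step 2 — sample covariance matrix, S[i,j] = (1/(n-1)) · Σ_k (x_{k,i} - mean_i) · (x_{k,j} - mean_j), divisor n-1 = 4:
  S[X_1,X_1] = ((1.6)·(1.6) + (1.6)·(1.6) + (0.6)·(0.6) + (-1.4)·(-1.4) + (-2.4)·(-2.4)) / 4 = 13.2/4 = 3.3
  S[X_1,X_2] = ((1.6)·(3.2) + (1.6)·(-0.8) + (0.6)·(0.2) + (-1.4)·(-2.8) + (-2.4)·(0.2)) / 4 = 7.4/4 = 1.85
  S[X_2,X_2] = ((3.2)·(3.2) + (-0.8)·(-0.8) + (0.2)·(0.2) + (-2.8)·(-2.8) + (0.2)·(0.2)) / 4 = 18.8/4 = 4.7
  S = [[3.3, 1.85],
 [1.85, 4.7]].

Step 3 — invert S. det(S) = 3.3·4.7 - (1.85)² = 12.0875.
  S^{-1} = (1/det) · [[d, -b], [-b, a]] = [[0.3888, -0.1531],
 [-0.1531, 0.273]].

Step 4 — quadratic form (x̄ - mu_0)^T · S^{-1} · (x̄ - mu_0):
  S^{-1} · (x̄ - mu_0) = (-1.3568, 1.5553),
  (x̄ - mu_0)^T · [...] = (-1.6)·(-1.3568) + (4.8)·(1.5553) = 9.6364.

Step 5 — scale by n: T² = 5 · 9.6364 = 48.182.

T² ≈ 48.182


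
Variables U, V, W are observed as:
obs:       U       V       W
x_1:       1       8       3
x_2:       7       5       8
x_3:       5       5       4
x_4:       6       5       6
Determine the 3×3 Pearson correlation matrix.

Step 1 — column means:
  mean(U) = (1 + 7 + 5 + 6) / 4 = 19/4 = 4.75
  mean(V) = (8 + 5 + 5 + 5) / 4 = 23/4 = 5.75
  mean(W) = (3 + 8 + 4 + 6) / 4 = 21/4 = 5.25

Step 2 — sample variances and covariances s[i,j] = (1/(n-1)) · Σ_k (x_{k,i} - mean_i) · (x_{k,j} - mean_j), with n-1 = 3:
  s[U,U] = ((-3.75)·(-3.75) + (2.25)·(2.25) + (0.25)·(0.25) + (1.25)·(1.25)) / 3 = 20.75/3 = 6.9167
  s[U,V] = ((-3.75)·(2.25) + (2.25)·(-0.75) + (0.25)·(-0.75) + (1.25)·(-0.75)) / 3 = -11.25/3 = -3.75
  s[U,W] = ((-3.75)·(-2.25) + (2.25)·(2.75) + (0.25)·(-1.25) + (1.25)·(0.75)) / 3 = 15.25/3 = 5.0833
  s[V,V] = ((2.25)·(2.25) + (-0.75)·(-0.75) + (-0.75)·(-0.75) + (-0.75)·(-0.75)) / 3 = 6.75/3 = 2.25
  s[V,W] = ((2.25)·(-2.25) + (-0.75)·(2.75) + (-0.75)·(-1.25) + (-0.75)·(0.75)) / 3 = -6.75/3 = -2.25
  s[W,W] = ((-2.25)·(-2.25) + (2.75)·(2.75) + (-1.25)·(-1.25) + (0.75)·(0.75)) / 3 = 14.75/3 = 4.9167
  Sample standard deviations s_i = √(s[i,i]):
  s(U) = √(6.9167) = 2.63
  s(V) = √(2.25) = 1.5
  s(W) = √(4.9167) = 2.2174

Step 3 — r_{ij} = s_{ij} / (s_i · s_j):
  r[U,U] = 1 (diagonal).
  r[U,V] = -3.75 / (2.63 · 1.5) = -3.75 / 3.9449 = -0.9506
  r[U,W] = 5.0833 / (2.63 · 2.2174) = 5.0833 / 5.8315 = 0.8717
  r[V,V] = 1 (diagonal).
  r[V,W] = -2.25 / (1.5 · 2.2174) = -2.25 / 3.326 = -0.6765
  r[W,W] = 1 (diagonal).

R is symmetric with unit diagonal. Assembling:

R = [[1, -0.9506, 0.8717],
 [-0.9506, 1, -0.6765],
 [0.8717, -0.6765, 1]]


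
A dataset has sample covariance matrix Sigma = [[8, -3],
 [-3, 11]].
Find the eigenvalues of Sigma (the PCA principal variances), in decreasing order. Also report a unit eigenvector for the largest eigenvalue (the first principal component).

Step 1 — characteristic polynomial of 2×2 Sigma:
  det(Sigma - λI) = λ² - trace · λ + det = 0.
  trace = 8 + 11 = 19, det = 8·11 - (-3)² = 79.
Step 2 — discriminant:
  Δ = trace² - 4·det = 361 - 316 = 45.
Step 3 — eigenvalues:
  λ = (trace ± √Δ)/2 = (19 ± 6.7082)/2,
  λ_1 = 12.8541,  λ_2 = 6.1459.

Step 4 — unit eigenvector for λ_1: solve (Sigma - λ_1 I)v = 0. First row:
  (8 - 12.8541)·v_x + (-3)·v_y = 0, i.e. (-4.8541)·v_x + (-3)·v_y = 0,
  so v ∝ (b, λ_1 - a) = (-3, 4.8541); multiply by -1 so the first entry is positive: u = (3, -4.8541).
  ||u|| = √((3)² + (-4.8541)²) = √(32.5623) ≈ 5.7063,
  v_1 = u/||u|| ≈ (0.5257, -0.8507) (||v_1|| = 1).

λ_1 = 12.8541,  λ_2 = 6.1459;  v_1 ≈ (0.5257, -0.8507)


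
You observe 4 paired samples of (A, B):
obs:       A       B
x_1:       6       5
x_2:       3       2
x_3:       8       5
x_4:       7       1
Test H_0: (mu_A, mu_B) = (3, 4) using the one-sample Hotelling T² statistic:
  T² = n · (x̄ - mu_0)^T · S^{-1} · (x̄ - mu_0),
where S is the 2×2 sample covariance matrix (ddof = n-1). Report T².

Step 1 — sample mean vector:
  mean(A) = (6 + 3 + 8 + 7) / 4 = 24/4 = 6
  mean(B) = (5 + 2 + 5 + 1) / 4 = 13/4 = 3.25
  x̄ = (6, 3.25),  deviation x̄ - mu_0 = (6, 3.25) - (3, 4) = (3, -0.75).

Step 2 — sample covariance matrix, S[i,j] = (1/(n-1)) · Σ_k (x_{k,i} - mean_i) · (x_{k,j} - mean_j), divisor n-1 = 3:
  S[A,A] = ((0)·(0) + (-3)·(-3) + (2)·(2) + (1)·(1)) / 3 = 14/3 = 4.6667
  S[A,B] = ((0)·(1.75) + (-3)·(-1.25) + (2)·(1.75) + (1)·(-2.25)) / 3 = 5/3 = 1.6667
  S[B,B] = ((1.75)·(1.75) + (-1.25)·(-1.25) + (1.75)·(1.75) + (-2.25)·(-2.25)) / 3 = 12.75/3 = 4.25
  S = [[4.6667, 1.6667],
 [1.6667, 4.25]].

Step 3 — invert S. det(S) = 4.6667·4.25 - (1.6667)² = 17.0556.
  S^{-1} = (1/det) · [[d, -b], [-b, a]] = [[0.2492, -0.0977],
 [-0.0977, 0.2736]].

Step 4 — quadratic form (x̄ - mu_0)^T · S^{-1} · (x̄ - mu_0):
  S^{-1} · (x̄ - mu_0) = (0.8208, -0.4984),
  (x̄ - mu_0)^T · [...] = (3)·(0.8208) + (-0.75)·(-0.4984) = 2.8363.

Step 5 — scale by n: T² = 4 · 2.8363 = 11.3453.

T² ≈ 11.3453


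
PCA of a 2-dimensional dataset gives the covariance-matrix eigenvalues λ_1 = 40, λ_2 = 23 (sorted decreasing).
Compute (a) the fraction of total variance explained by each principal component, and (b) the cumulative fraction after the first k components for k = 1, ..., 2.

Step 1 — total variance = trace(Sigma) = Σ λ_i = 40 + 23 = 63.

Step 2 — fraction explained by component i = λ_i / Σ λ:
  PC1: 40/63 = 0.6349
  PC2: 23/63 = 0.3651

Step 3 — cumulative fraction after k components = (λ_1 + ... + λ_k) / Σ λ:
  k = 1: 40/63 = 0.6349
  k = 2: (40 + 23)/63 = 63/63 = 1

Summary (fraction, with percent):

explained: PC1 0.6349 (63.49%), PC2 0.3651 (36.51%);  cumulative: 0.6349, 1


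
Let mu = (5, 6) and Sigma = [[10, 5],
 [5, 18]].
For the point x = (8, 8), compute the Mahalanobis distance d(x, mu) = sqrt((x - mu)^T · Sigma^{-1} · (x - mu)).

Step 1 — centre the observation: (x - mu) = (3, 2).

Step 2 — invert Sigma. det(Sigma) = 10·18 - (5)² = 155.
  Sigma^{-1} = (1/det) · [[d, -b], [-b, a]] = [[0.1161, -0.0323],
 [-0.0323, 0.0645]].

Step 3 — form the quadratic (x - mu)^T · Sigma^{-1} · (x - mu):
  Sigma^{-1} · (x - mu) = (0.2839, 0.0323).
  (x - mu)^T · [Sigma^{-1} · (x - mu)] = (3)·(0.2839) + (2)·(0.0323) = 0.9161.

Step 4 — take square root: d = √(0.9161) ≈ 0.9571.

d(x, mu) = √(0.9161) ≈ 0.9571


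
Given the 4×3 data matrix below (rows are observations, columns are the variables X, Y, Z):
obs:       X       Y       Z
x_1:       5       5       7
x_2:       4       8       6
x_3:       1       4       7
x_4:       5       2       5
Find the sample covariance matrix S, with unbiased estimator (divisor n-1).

Step 1 — column means:
  mean(X) = (5 + 4 + 1 + 5) / 4 = 15/4 = 3.75
  mean(Y) = (5 + 8 + 4 + 2) / 4 = 19/4 = 4.75
  mean(Z) = (7 + 6 + 7 + 5) / 4 = 25/4 = 6.25

Step 2 — sample covariance S[i,j] = (1/(n-1)) · Σ_k (x_{k,i} - mean_i) · (x_{k,j} - mean_j), with n-1 = 3.
  S[X,X] = ((1.25)·(1.25) + (0.25)·(0.25) + (-2.75)·(-2.75) + (1.25)·(1.25)) / 3 = 10.75/3 = 3.5833
  S[X,Y] = ((1.25)·(0.25) + (0.25)·(3.25) + (-2.75)·(-0.75) + (1.25)·(-2.75)) / 3 = -0.25/3 = -0.0833
  S[X,Z] = ((1.25)·(0.75) + (0.25)·(-0.25) + (-2.75)·(0.75) + (1.25)·(-1.25)) / 3 = -2.75/3 = -0.9167
  S[Y,Y] = ((0.25)·(0.25) + (3.25)·(3.25) + (-0.75)·(-0.75) + (-2.75)·(-2.75)) / 3 = 18.75/3 = 6.25
  S[Y,Z] = ((0.25)·(0.75) + (3.25)·(-0.25) + (-0.75)·(0.75) + (-2.75)·(-1.25)) / 3 = 2.25/3 = 0.75
  S[Z,Z] = ((0.75)·(0.75) + (-0.25)·(-0.25) + (0.75)·(0.75) + (-1.25)·(-1.25)) / 3 = 2.75/3 = 0.9167

S is symmetric (S[j,i] = S[i,j]). Assembling:

S = [[3.5833, -0.0833, -0.9167],
 [-0.0833, 6.25, 0.75],
 [-0.9167, 0.75, 0.9167]]


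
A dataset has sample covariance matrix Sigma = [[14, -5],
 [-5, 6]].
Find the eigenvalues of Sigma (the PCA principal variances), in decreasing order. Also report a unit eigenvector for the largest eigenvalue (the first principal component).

Step 1 — characteristic polynomial of 2×2 Sigma:
  det(Sigma - λI) = λ² - trace · λ + det = 0.
  trace = 14 + 6 = 20, det = 14·6 - (-5)² = 59.
Step 2 — discriminant:
  Δ = trace² - 4·det = 400 - 236 = 164.
Step 3 — eigenvalues:
  λ = (trace ± √Δ)/2 = (20 ± 12.8062)/2,
  λ_1 = 16.4031,  λ_2 = 3.5969.

Step 4 — unit eigenvector for λ_1: solve (Sigma - λ_1 I)v = 0. First row:
  (14 - 16.4031)·v_x + (-5)·v_y = 0, i.e. (-2.4031)·v_x + (-5)·v_y = 0,
  so v ∝ (b, λ_1 - a) = (-5, 2.4031); multiply by -1 so the first entry is positive: u = (5, -2.4031).
  ||u|| = √((5)² + (-2.4031)²) = √(30.775) ≈ 5.5475,
  v_1 = u/||u|| ≈ (0.9013, -0.4332) (||v_1|| = 1).

λ_1 = 16.4031,  λ_2 = 3.5969;  v_1 ≈ (0.9013, -0.4332)


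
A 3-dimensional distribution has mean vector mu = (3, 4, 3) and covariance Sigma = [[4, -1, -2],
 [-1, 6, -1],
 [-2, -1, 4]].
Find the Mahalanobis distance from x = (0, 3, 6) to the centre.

Step 1 — centre the observation: (x - mu) = (-3, -1, 3).

Step 2 — invert Sigma (cofactor / det for 3×3, or solve directly):
  Sigma^{-1} = [[0.3833, 0.1, 0.2167],
 [0.1, 0.2, 0.1],
 [0.2167, 0.1, 0.3833]].

Step 3 — form the quadratic (x - mu)^T · Sigma^{-1} · (x - mu):
  Sigma^{-1} · (x - mu) = (-0.6, -0.2, 0.4).
  (x - mu)^T · [Sigma^{-1} · (x - mu)] = (-3)·(-0.6) + (-1)·(-0.2) + (3)·(0.4) = 3.2.

Step 4 — take square root: d = √(3.2) ≈ 1.7889.

d(x, mu) = √(3.2) ≈ 1.7889


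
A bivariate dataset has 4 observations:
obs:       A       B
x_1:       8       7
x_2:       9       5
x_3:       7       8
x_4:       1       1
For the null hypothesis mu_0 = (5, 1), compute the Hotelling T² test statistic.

Step 1 — sample mean vector:
  mean(A) = (8 + 9 + 7 + 1) / 4 = 25/4 = 6.25
  mean(B) = (7 + 5 + 8 + 1) / 4 = 21/4 = 5.25
  x̄ = (6.25, 5.25),  deviation x̄ - mu_0 = (6.25, 5.25) - (5, 1) = (1.25, 4.25).

Step 2 — sample covariance matrix, S[i,j] = (1/(n-1)) · Σ_k (x_{k,i} - mean_i) · (x_{k,j} - mean_j), divisor n-1 = 3:
  S[A,A] = ((1.75)·(1.75) + (2.75)·(2.75) + (0.75)·(0.75) + (-5.25)·(-5.25)) / 3 = 38.75/3 = 12.9167
  S[A,B] = ((1.75)·(1.75) + (2.75)·(-0.25) + (0.75)·(2.75) + (-5.25)·(-4.25)) / 3 = 26.75/3 = 8.9167
  S[B,B] = ((1.75)·(1.75) + (-0.25)·(-0.25) + (2.75)·(2.75) + (-4.25)·(-4.25)) / 3 = 28.75/3 = 9.5833
  S = [[12.9167, 8.9167],
 [8.9167, 9.5833]].

Step 3 — invert S. det(S) = 12.9167·9.5833 - (8.9167)² = 44.2778.
  S^{-1} = (1/det) · [[d, -b], [-b, a]] = [[0.2164, -0.2014],
 [-0.2014, 0.2917]].

Step 4 — quadratic form (x̄ - mu_0)^T · S^{-1} · (x̄ - mu_0):
  S^{-1} · (x̄ - mu_0) = (-0.5853, 0.9881),
  (x̄ - mu_0)^T · [...] = (1.25)·(-0.5853) + (4.25)·(0.9881) = 3.4677.

Step 5 — scale by n: T² = 4 · 3.4677 = 13.8708.

T² ≈ 13.8708


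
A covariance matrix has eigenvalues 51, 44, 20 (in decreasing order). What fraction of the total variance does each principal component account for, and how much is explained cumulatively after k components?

Step 1 — total variance = trace(Sigma) = Σ λ_i = 51 + 44 + 20 = 115.

Step 2 — fraction explained by component i = λ_i / Σ λ:
  PC1: 51/115 = 0.4435
  PC2: 44/115 = 0.3826
  PC3: 20/115 = 0.1739

Step 3 — cumulative fraction after k components = (λ_1 + ... + λ_k) / Σ λ:
  k = 1: 51/115 = 0.4435
  k = 2: (51 + 44)/115 = 95/115 = 0.8261
  k = 3: (51 + 44 + 20)/115 = 115/115 = 1

Summary (fraction, with percent):

explained: PC1 0.4435 (44.35%), PC2 0.3826 (38.26%), PC3 0.1739 (17.39%);  cumulative: 0.4435, 0.8261, 1


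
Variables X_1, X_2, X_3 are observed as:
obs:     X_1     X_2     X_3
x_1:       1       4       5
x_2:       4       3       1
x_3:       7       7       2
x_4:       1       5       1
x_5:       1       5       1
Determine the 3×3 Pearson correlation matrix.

Step 1 — column means:
  mean(X_1) = (1 + 4 + 7 + 1 + 1) / 5 = 14/5 = 2.8
  mean(X_2) = (4 + 3 + 7 + 5 + 5) / 5 = 24/5 = 4.8
  mean(X_3) = (5 + 1 + 2 + 1 + 1) / 5 = 10/5 = 2

Step 2 — sample variances and covariances s[i,j] = (1/(n-1)) · Σ_k (x_{k,i} - mean_i) · (x_{k,j} - mean_j), with n-1 = 4:
  s[X_1,X_1] = ((-1.8)·(-1.8) + (1.2)·(1.2) + (4.2)·(4.2) + (-1.8)·(-1.8) + (-1.8)·(-1.8)) / 4 = 28.8/4 = 7.2
  s[X_1,X_2] = ((-1.8)·(-0.8) + (1.2)·(-1.8) + (4.2)·(2.2) + (-1.8)·(0.2) + (-1.8)·(0.2)) / 4 = 7.8/4 = 1.95
  s[X_1,X_3] = ((-1.8)·(3) + (1.2)·(-1) + (4.2)·(0) + (-1.8)·(-1) + (-1.8)·(-1)) / 4 = -3/4 = -0.75
  s[X_2,X_2] = ((-0.8)·(-0.8) + (-1.8)·(-1.8) + (2.2)·(2.2) + (0.2)·(0.2) + (0.2)·(0.2)) / 4 = 8.8/4 = 2.2
  s[X_2,X_3] = ((-0.8)·(3) + (-1.8)·(-1) + (2.2)·(0) + (0.2)·(-1) + (0.2)·(-1)) / 4 = -1/4 = -0.25
  s[X_3,X_3] = ((3)·(3) + (-1)·(-1) + (0)·(0) + (-1)·(-1) + (-1)·(-1)) / 4 = 12/4 = 3
  Sample standard deviations s_i = √(s[i,i]):
  s(X_1) = √(7.2) = 2.6833
  s(X_2) = √(2.2) = 1.4832
  s(X_3) = √(3) = 1.7321

Step 3 — r_{ij} = s_{ij} / (s_i · s_j):
  r[X_1,X_1] = 1 (diagonal).
  r[X_1,X_2] = 1.95 / (2.6833 · 1.4832) = 1.95 / 3.9799 = 0.49
  r[X_1,X_3] = -0.75 / (2.6833 · 1.7321) = -0.75 / 4.6476 = -0.1614
  r[X_2,X_2] = 1 (diagonal).
  r[X_2,X_3] = -0.25 / (1.4832 · 1.7321) = -0.25 / 2.569 = -0.0973
  r[X_3,X_3] = 1 (diagonal).

R is symmetric with unit diagonal. Assembling:

R = [[1, 0.49, -0.1614],
 [0.49, 1, -0.0973],
 [-0.1614, -0.0973, 1]]


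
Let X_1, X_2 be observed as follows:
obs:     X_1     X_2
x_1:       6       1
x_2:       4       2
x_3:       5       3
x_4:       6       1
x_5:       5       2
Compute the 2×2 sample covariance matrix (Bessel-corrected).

Step 1 — column means:
  mean(X_1) = (6 + 4 + 5 + 6 + 5) / 5 = 26/5 = 5.2
  mean(X_2) = (1 + 2 + 3 + 1 + 2) / 5 = 9/5 = 1.8

Step 2 — sample covariance S[i,j] = (1/(n-1)) · Σ_k (x_{k,i} - mean_i) · (x_{k,j} - mean_j), with n-1 = 4.
  S[X_1,X_1] = ((0.8)·(0.8) + (-1.2)·(-1.2) + (-0.2)·(-0.2) + (0.8)·(0.8) + (-0.2)·(-0.2)) / 4 = 2.8/4 = 0.7
  S[X_1,X_2] = ((0.8)·(-0.8) + (-1.2)·(0.2) + (-0.2)·(1.2) + (0.8)·(-0.8) + (-0.2)·(0.2)) / 4 = -1.8/4 = -0.45
  S[X_2,X_2] = ((-0.8)·(-0.8) + (0.2)·(0.2) + (1.2)·(1.2) + (-0.8)·(-0.8) + (0.2)·(0.2)) / 4 = 2.8/4 = 0.7

S is symmetric (S[j,i] = S[i,j]). Assembling:

S = [[0.7, -0.45],
 [-0.45, 0.7]]


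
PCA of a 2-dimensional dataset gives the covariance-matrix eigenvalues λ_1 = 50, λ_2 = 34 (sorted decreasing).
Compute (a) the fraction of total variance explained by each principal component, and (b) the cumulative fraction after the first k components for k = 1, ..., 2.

Step 1 — total variance = trace(Sigma) = Σ λ_i = 50 + 34 = 84.

Step 2 — fraction explained by component i = λ_i / Σ λ:
  PC1: 50/84 = 0.5952
  PC2: 34/84 = 0.4048

Step 3 — cumulative fraction after k components = (λ_1 + ... + λ_k) / Σ λ:
  k = 1: 50/84 = 0.5952
  k = 2: (50 + 34)/84 = 84/84 = 1

Summary (fraction, with percent):

explained: PC1 0.5952 (59.52%), PC2 0.4048 (40.48%);  cumulative: 0.5952, 1


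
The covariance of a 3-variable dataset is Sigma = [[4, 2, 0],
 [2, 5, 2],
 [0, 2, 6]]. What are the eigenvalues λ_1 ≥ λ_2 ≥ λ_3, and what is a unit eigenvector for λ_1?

Step 1 — characteristic polynomial p(λ) = det(λI - Sigma) = λ³ - tr·λ² + c_1·λ - det, where tr = trace, c_1 = sum of the principal 2×2 minors, det = det(Sigma):
  tr = 4 + 5 + 6 = 15,
  c_1 = (4·5 - (2)²) + (4·6 - (0)²) + (5·6 - (2)²) = 16 + 24 + 26 = 66,
  det = 4·(5·6 - (2)²) - (2)·((2)·6 - (2)·(0)) + (0)·((2)·(2) - 5·(0)) = 4·(26) - (2)·(12) + (0)·(4) = 80.
  So p(λ) = λ³ - 15λ² + 66λ - 80.
Step 2 — look for an integer root (rational root theorem: any rational root is an integer divisor of 80). Testing λ = 2:
  p(2) = 8 - 60 + 132 - 80 = 0  ✓
  Dividing out (λ - 2): p(λ) = (λ - 2)(λ² - 13λ + 40).
Step 3 — remaining eigenvalues from the quadratic λ² - 13λ + 40 = 0:
  Δ = 13² - 4·40 = 169 - 160 = 9,  λ = (13 ± √9)/2 = (13 ± 3)/2 = 8 or 5.
  Sorted: λ_1 = 8,  λ_2 = 5,  λ_3 = 2  (check: sum = 15 = tr ✓).

Step 4 — unit eigenvector for λ_1 = 8: v spans the null space of (Sigma - λ_1 I), whose rows are
  r_1 = (-4, 2, 0),  r_2 = (2, -3, 2),  r_3 = (0, 2, -2).
  v is orthogonal to every row, so take v ∝ r_1 × r_2 = ((2)·(2) - (0)·(-3), (0)·(2) - (-4)·(2), (-4)·(-3) - (2)·(2)) = (4, 8, 8).
  Rescale (divide by 4): u = (1, 2, 2).
  ||u|| = √((1)² + (2)² + (2)²) = √(9) = 3,  v_1 = u/||u|| ≈ (0.3333, 0.6667, 0.6667) (||v_1|| = 1).

λ_1 = 8,  λ_2 = 5,  λ_3 = 2;  v_1 ≈ (0.3333, 0.6667, 0.6667)
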